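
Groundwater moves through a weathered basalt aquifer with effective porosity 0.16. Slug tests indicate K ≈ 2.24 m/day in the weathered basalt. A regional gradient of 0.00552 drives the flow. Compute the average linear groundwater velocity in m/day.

Hydraulic gradient i = 0.00552.
Darcy flux q = K · i = 2.240 × 0.005520 = 0.01236 m/day.
Seepage velocity v = q / n_e = 0.01236 / 0.16 = 0.07728 m/day.

0.0773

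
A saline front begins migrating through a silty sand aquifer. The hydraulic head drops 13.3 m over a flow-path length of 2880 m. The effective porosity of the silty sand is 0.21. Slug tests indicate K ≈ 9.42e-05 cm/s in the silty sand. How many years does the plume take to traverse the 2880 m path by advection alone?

4410

Convert K: 9.42e-05 cm/s × 864 = 0.08139 m/day.
Hydraulic gradient i = Δh / L = 13.3 / 2880 = 0.004618.
Darcy flux q = K · i = 0.08139 × 0.004618 = 0.0003759 m/day.
Seepage velocity v = q / n_e = 0.0003759 / 0.21 = 0.001790 m/day.
Travel time t = L / v = 2880 / 0.001790 = 1.609e+06 days = 4406 years.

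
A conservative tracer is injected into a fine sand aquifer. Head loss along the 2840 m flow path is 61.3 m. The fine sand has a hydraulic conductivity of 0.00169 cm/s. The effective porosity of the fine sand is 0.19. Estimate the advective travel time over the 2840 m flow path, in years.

46.9

Convert K: 0.00169 cm/s × 864 = 1.460 m/day.
Hydraulic gradient i = Δh / L = 61.3 / 2840 = 0.02158.
Darcy flux q = K · i = 1.460 × 0.02158 = 0.03152 m/day.
Seepage velocity v = q / n_e = 0.03152 / 0.19 = 0.1659 m/day.
Travel time t = L / v = 2840 / 0.1659 = 17121 days = 46.87 years.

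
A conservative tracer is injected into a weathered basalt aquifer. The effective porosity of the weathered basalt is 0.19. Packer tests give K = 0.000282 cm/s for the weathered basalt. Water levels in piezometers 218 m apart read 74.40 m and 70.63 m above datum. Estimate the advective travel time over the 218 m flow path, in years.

Convert K: 0.000282 cm/s × 864 = 0.2436 m/day.
Hydraulic gradient i = (74.40 − 70.63) / 218 = 3.77 / 218 = 0.01729.
Darcy flux q = K · i = 0.2436 × 0.01729 = 0.004214 m/day.
Seepage velocity v = q / n_e = 0.004214 / 0.19 = 0.02218 m/day.
Travel time t = L / v = 218 / 0.02218 = 9830 days = 26.91 years.

26.9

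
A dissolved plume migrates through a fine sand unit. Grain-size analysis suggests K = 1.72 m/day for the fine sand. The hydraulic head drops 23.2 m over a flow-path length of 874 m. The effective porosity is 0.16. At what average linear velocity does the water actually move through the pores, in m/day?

Hydraulic gradient i = Δh / L = 23.2 / 874 = 0.02654.
Darcy flux q = K · i = 1.720 × 0.02654 = 0.04566 m/day.
Seepage velocity v = q / n_e = 0.04566 / 0.16 = 0.2854 m/day.

0.285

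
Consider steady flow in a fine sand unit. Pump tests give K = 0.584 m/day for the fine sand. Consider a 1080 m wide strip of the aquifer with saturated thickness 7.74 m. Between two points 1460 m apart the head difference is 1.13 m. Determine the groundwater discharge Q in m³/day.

3.78

Cross-sectional area A = 1080 × 7.74 = 8359 m².
Hydraulic gradient i = Δh / L = 1.13 / 1460 = 0.0007740.
Darcy's law: Q = K · A · i = 0.5840 × 8359 × 0.0007740 = 3.778 m³/day.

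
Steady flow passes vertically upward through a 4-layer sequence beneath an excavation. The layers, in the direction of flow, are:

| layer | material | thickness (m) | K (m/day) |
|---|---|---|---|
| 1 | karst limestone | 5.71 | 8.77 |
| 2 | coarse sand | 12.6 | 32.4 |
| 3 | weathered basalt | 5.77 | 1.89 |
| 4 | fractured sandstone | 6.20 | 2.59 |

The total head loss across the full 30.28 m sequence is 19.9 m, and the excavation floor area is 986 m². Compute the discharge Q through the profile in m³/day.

3020

Flow is perpendicular to layering, so the layers act in series and the equivalent K is the thickness-weighted harmonic mean.
Total thickness L = 5.71 + 12.6 + 5.77 + 6.20 = 30.28 m.
Σ(b_i/K_i) = 5.71/8.77 + 12.6/32.4 + 5.77/1.89 + 6.20/2.59 = 6.487 d.
K_eq = L / Σ(b_i/K_i) = 30.28 / 6.487 = 4.668 m/day.
Q = K_eq · A · (Δh/L) = 4.668 × 986 × (19.9/30.28) = 3025 m³/day.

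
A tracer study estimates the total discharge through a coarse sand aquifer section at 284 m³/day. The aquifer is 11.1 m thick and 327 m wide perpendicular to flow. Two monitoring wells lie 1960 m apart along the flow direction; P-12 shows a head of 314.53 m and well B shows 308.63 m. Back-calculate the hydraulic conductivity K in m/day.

26.0

Cross-sectional area A = 327 × 11.1 = 3630 m².
Hydraulic gradient i = (314.53 − 308.63) / 1960 = 5.9 / 1960 = 0.003010.
From Q = K·A·i, K = Q / (A·i) = 284 / (3630 × 0.003010) = 25.99 m/day.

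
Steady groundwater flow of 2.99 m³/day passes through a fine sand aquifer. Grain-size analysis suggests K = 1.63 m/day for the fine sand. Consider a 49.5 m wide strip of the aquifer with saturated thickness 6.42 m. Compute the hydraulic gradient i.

Cross-sectional area A = 49.5 × 6.42 = 317.8 m².
From Q = K·A·i, i = Q / (K·A) = 2.99 / (1.630 × 317.8) = 0.005772.

0.00577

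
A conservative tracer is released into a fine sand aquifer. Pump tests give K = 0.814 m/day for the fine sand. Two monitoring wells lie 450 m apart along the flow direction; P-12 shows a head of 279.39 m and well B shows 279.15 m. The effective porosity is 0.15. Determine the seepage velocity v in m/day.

Hydraulic gradient i = (279.39 − 279.15) / 450 = 0.24 / 450 = 0.0005333.
Darcy flux q = K · i = 0.8140 × 0.0005333 = 0.0004341 m/day.
Seepage velocity v = q / n_e = 0.0004341 / 0.15 = 0.002894 m/day.

0.00289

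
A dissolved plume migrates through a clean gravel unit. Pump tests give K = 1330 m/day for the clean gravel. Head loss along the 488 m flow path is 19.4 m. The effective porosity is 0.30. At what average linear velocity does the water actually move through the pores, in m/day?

Hydraulic gradient i = Δh / L = 19.4 / 488 = 0.03975.
Darcy flux q = K · i = 1330 × 0.03975 = 52.87 m/day.
Seepage velocity v = q / n_e = 52.87 / 0.30 = 176.2 m/day.

176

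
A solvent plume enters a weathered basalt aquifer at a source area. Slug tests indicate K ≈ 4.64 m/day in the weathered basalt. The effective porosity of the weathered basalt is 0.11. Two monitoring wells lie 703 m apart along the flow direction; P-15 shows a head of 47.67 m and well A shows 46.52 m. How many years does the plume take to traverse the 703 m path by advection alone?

Hydraulic gradient i = (47.67 − 46.52) / 703 = 1.15 / 703 = 0.001636.
Darcy flux q = K · i = 4.640 × 0.001636 = 0.007590 m/day.
Seepage velocity v = q / n_e = 0.007590 / 0.11 = 0.06900 m/day.
Travel time t = L / v = 703 / 0.06900 = 10188 days = 27.89 years.

27.9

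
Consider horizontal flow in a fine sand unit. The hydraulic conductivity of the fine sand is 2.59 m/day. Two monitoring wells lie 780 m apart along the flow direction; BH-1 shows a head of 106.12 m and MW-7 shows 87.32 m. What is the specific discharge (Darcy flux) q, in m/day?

Hydraulic gradient i = (106.12 − 87.32) / 780 = 18.8 / 780 = 0.02410.
Specific discharge q = K · i = 2.590 × 0.02410 = 0.06243 m/day.

0.0624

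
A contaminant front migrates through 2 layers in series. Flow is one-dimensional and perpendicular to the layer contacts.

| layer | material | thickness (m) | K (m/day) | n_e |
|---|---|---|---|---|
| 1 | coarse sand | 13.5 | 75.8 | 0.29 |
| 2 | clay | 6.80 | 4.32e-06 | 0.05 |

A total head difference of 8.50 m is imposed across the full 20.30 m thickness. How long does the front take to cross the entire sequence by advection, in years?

With flow normal to the layers, continuity requires the same specific discharge q through every layer.
Σ(b_i/K_i) = 13.5/75.8 + 6.80/4.32e-06 = 1.574e+06 d.
q = Δh / Σ(b_i/K_i) = 8.50 / 1.574e+06 = 5.400e-06 m/day.
In each layer the seepage velocity is v_i = q/n_i, so the layer transit time is t_i = b_i·n_i / q:
  layer 1 (coarse sand): t_1 = 13.5 × 0.29 / 5.400e-06 = 7.250e+05 d
  layer 2 (clay): t_2 = 6.80 × 0.05 / 5.400e-06 = 62963 d
Total t = Σ t_i = 7.880e+05 days = 2157 years.

2160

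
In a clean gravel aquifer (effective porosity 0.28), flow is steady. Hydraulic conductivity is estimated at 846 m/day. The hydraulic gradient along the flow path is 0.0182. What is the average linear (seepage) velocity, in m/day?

Hydraulic gradient i = 0.0182.
Darcy flux q = K · i = 846.0 × 0.01820 = 15.40 m/day.
Seepage velocity v = q / n_e = 15.40 / 0.28 = 54.99 m/day.

55.0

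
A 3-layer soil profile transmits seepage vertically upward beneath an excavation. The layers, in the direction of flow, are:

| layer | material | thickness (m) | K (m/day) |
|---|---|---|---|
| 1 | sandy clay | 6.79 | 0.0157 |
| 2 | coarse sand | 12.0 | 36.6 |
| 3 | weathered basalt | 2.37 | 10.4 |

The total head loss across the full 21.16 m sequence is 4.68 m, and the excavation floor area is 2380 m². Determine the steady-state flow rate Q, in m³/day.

25.7

Flow is perpendicular to layering, so the layers act in series and the equivalent K is the thickness-weighted harmonic mean.
Total thickness L = 6.79 + 12.0 + 2.37 = 21.16 m.
Σ(b_i/K_i) = 6.79/0.0157 + 12.0/36.6 + 2.37/10.4 = 433.0 d.
K_eq = L / Σ(b_i/K_i) = 21.16 / 433.0 = 0.04886 m/day.
Q = K_eq · A · (Δh/L) = 0.04886 × 2380 × (4.68/21.16) = 25.72 m³/day.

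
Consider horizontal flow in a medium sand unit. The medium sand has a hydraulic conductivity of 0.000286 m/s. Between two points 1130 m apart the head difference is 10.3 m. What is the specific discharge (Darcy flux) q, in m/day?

0.225

Convert K: 0.000286 m/s × 86400 = 24.71 m/day.
Hydraulic gradient i = Δh / L = 10.3 / 1130 = 0.009115.
Specific discharge q = K · i = 24.71 × 0.009115 = 0.2252 m/day.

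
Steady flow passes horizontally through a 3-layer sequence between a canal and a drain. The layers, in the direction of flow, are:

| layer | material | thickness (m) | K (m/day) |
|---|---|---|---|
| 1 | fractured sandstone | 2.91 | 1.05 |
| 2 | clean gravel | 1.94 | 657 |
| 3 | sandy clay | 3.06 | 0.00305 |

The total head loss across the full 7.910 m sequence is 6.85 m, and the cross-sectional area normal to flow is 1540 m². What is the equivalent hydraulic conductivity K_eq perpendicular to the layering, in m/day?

0.00786

Flow is perpendicular to layering, so the layers act in series and the equivalent K is the thickness-weighted harmonic mean.
Total thickness L = 2.91 + 1.94 + 3.06 = 7.910 m.
Σ(b_i/K_i) = 2.91/1.05 + 1.94/657 + 3.06/0.00305 = 1006 d.
K_eq = L / Σ(b_i/K_i) = 7.910 / 1006 = 0.007862 m/day.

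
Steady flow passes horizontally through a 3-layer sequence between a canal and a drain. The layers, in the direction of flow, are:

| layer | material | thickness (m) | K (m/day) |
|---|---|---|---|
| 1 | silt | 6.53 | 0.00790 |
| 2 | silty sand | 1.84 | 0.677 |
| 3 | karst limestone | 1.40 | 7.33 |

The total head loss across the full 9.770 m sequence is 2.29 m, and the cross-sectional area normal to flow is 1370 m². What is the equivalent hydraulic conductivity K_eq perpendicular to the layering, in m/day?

Flow is perpendicular to layering, so the layers act in series and the equivalent K is the thickness-weighted harmonic mean.
Total thickness L = 6.53 + 1.84 + 1.40 = 9.770 m.
Σ(b_i/K_i) = 6.53/0.00790 + 1.84/0.677 + 1.40/7.33 = 829.5 d.
K_eq = L / Σ(b_i/K_i) = 9.770 / 829.5 = 0.01178 m/day.

0.0118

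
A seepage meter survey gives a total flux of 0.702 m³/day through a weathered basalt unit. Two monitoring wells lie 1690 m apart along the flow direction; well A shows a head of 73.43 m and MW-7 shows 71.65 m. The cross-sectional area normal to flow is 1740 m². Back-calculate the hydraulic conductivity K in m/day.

Hydraulic gradient i = (73.43 − 71.65) / 1690 = 1.78 / 1690 = 0.001053.
From Q = K·A·i, K = Q / (A·i) = 0.702 / (1740 × 0.001053) = 0.3830 m/day.

0.383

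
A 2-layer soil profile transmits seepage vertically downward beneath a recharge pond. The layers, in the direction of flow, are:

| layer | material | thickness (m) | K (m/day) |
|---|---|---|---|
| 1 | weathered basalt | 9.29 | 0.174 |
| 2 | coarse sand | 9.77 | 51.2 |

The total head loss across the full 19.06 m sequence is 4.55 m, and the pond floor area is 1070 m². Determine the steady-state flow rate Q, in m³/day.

Flow is perpendicular to layering, so the layers act in series and the equivalent K is the thickness-weighted harmonic mean.
Total thickness L = 9.29 + 9.77 = 19.06 m.
Σ(b_i/K_i) = 9.29/0.174 + 9.77/51.2 = 53.58 d.
K_eq = L / Σ(b_i/K_i) = 19.06 / 53.58 = 0.3557 m/day.
Q = K_eq · A · (Δh/L) = 0.3557 × 1070 × (4.55/19.06) = 90.86 m³/day.

90.9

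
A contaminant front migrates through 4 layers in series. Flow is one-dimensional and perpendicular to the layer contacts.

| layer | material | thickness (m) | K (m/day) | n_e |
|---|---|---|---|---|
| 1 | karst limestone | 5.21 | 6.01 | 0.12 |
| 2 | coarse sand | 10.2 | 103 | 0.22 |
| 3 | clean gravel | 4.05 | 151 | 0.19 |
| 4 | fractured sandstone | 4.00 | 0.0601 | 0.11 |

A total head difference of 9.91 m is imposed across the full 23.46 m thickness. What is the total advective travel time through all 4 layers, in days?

With flow normal to the layers, continuity requires the same specific discharge q through every layer.
Σ(b_i/K_i) = 5.21/6.01 + 10.2/103 + 4.05/151 + 4.00/0.0601 = 67.55 d.
q = Δh / Σ(b_i/K_i) = 9.91 / 67.55 = 0.1467 m/day.
In each layer the seepage velocity is v_i = q/n_i, so the layer transit time is t_i = b_i·n_i / q:
  layer 1 (karst limestone): t_1 = 5.21 × 0.12 / 0.1467 = 4.261 d
  layer 2 (coarse sand): t_2 = 10.2 × 0.22 / 0.1467 = 15.30 d
  layer 3 (clean gravel): t_3 = 4.05 × 0.19 / 0.1467 = 5.245 d
  layer 4 (fractured sandstone): t_4 = 4.00 × 0.11 / 0.1467 = 2.999 d
Total t = Σ t_i = 27.80 days.

27.8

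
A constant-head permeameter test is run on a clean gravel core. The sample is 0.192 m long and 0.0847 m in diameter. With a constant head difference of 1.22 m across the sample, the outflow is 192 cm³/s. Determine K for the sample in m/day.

Cross-sectional area A = π·(d/2)² = π × (0.0847/2)² = 0.005635 m².
Convert discharge: 192 cm³/s = 0.0001920 m³/s.
Darcy's law rearranged: K = Q·L / (A·Δh) = 0.0001920 × 0.192 / (0.005635 × 1.22) = 0.005363 m/s = 463.3 m/day.

463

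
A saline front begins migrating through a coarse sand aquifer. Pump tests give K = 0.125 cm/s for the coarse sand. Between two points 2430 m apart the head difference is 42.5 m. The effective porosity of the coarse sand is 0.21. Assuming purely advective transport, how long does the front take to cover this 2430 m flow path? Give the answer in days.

Convert K: 0.125 cm/s × 864 = 108.0 m/day.
Hydraulic gradient i = Δh / L = 42.5 / 2430 = 0.01749.
Darcy flux q = K · i = 108.0 × 0.01749 = 1.889 m/day.
Seepage velocity v = q / n_e = 1.889 / 0.21 = 8.995 m/day.
Travel time t = L / v = 2430 / 8.995 = 270.2 days.

270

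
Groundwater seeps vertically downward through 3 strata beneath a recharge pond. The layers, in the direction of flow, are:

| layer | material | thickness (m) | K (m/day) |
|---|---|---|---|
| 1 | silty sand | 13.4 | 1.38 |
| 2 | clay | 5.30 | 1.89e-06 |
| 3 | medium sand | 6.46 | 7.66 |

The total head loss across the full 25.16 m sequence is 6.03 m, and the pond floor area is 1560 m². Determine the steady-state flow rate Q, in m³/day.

Flow is perpendicular to layering, so the layers act in series and the equivalent K is the thickness-weighted harmonic mean.
Total thickness L = 13.4 + 5.30 + 6.46 = 25.16 m.
Σ(b_i/K_i) = 13.4/1.38 + 5.30/1.89e-06 + 6.46/7.66 = 2.804e+06 d.
K_eq = L / Σ(b_i/K_i) = 25.16 / 2.804e+06 = 8.972e-06 m/day.
Q = K_eq · A · (Δh/L) = 8.972e-06 × 1560 × (6.03/25.16) = 0.003354 m³/day.

0.00335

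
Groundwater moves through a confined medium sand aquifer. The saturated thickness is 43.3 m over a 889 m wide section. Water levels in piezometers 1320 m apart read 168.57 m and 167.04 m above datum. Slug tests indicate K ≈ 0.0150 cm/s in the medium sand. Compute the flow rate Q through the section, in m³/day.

578

Convert K: 0.0150 cm/s × 864 = 12.96 m/day.
Cross-sectional area A = 889 × 43.3 = 38494 m².
Hydraulic gradient i = (168.57 − 167.04) / 1320 = 1.53 / 1320 = 0.001159.
Darcy's law: Q = K · A · i = 12.96 × 38494 × 0.001159 = 578.2 m³/day.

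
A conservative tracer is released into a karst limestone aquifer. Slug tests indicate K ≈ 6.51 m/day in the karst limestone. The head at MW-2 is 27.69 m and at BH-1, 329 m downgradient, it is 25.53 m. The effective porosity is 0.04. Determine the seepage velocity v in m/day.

Hydraulic gradient i = (27.69 − 25.53) / 329 = 2.16 / 329 = 0.006565.
Darcy flux q = K · i = 6.510 × 0.006565 = 0.04274 m/day.
Seepage velocity v = q / n_e = 0.04274 / 0.04 = 1.069 m/day.

1.07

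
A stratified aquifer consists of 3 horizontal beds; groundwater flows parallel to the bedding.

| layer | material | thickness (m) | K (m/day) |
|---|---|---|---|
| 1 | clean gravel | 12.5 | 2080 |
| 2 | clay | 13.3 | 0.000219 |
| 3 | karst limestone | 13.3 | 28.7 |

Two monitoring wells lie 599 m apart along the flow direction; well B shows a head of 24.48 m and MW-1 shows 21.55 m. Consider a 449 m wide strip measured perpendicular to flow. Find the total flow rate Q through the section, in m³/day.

57900

Flow is parallel to layering, so each bed carries its own Darcy discharge and the transmissivities add.
Σ(K_i·b_i) = 2080×12.5 + 0.000219×13.3 + 28.7×13.3 = 26382 m²/day.
Hydraulic gradient i = (24.48 − 21.55) / 599 = 2.93 / 599 = 0.004891.
Q = Σ(K_i·b_i) · W · i = 26382 × 449 × 0.004891 = 57942 m³/day.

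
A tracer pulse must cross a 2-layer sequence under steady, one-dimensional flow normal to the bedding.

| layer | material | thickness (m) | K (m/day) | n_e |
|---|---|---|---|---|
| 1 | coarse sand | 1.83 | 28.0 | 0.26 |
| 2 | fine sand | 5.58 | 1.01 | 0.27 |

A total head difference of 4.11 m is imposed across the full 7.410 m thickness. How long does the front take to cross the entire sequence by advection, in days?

2.70

With flow normal to the layers, continuity requires the same specific discharge q through every layer.
Σ(b_i/K_i) = 1.83/28.0 + 5.58/1.01 = 5.590 d.
q = Δh / Σ(b_i/K_i) = 4.11 / 5.590 = 0.7352 m/day.
In each layer the seepage velocity is v_i = q/n_i, so the layer transit time is t_i = b_i·n_i / q:
  layer 1 (coarse sand): t_1 = 1.83 × 0.26 / 0.7352 = 0.6471 d
  layer 2 (fine sand): t_2 = 5.58 × 0.27 / 0.7352 = 2.049 d
Total t = Σ t_i = 2.696 days.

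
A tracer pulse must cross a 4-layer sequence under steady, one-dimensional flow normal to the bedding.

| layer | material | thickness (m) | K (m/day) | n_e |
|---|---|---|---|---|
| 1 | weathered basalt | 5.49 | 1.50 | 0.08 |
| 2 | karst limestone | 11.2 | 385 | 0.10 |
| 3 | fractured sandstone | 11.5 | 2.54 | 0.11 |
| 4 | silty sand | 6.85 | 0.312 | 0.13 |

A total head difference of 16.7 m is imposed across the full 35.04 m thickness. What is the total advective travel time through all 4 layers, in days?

6.71

With flow normal to the layers, continuity requires the same specific discharge q through every layer.
Σ(b_i/K_i) = 5.49/1.50 + 11.2/385 + 11.5/2.54 + 6.85/0.312 = 30.17 d.
q = Δh / Σ(b_i/K_i) = 16.7 / 30.17 = 0.5535 m/day.
In each layer the seepage velocity is v_i = q/n_i, so the layer transit time is t_i = b_i·n_i / q:
  layer 1 (weathered basalt): t_1 = 5.49 × 0.08 / 0.5535 = 0.7935 d
  layer 2 (karst limestone): t_2 = 11.2 × 0.10 / 0.5535 = 2.023 d
  layer 3 (fractured sandstone): t_3 = 11.5 × 0.11 / 0.5535 = 2.285 d
  layer 4 (silty sand): t_4 = 6.85 × 0.13 / 0.5535 = 1.609 d
Total t = Σ t_i = 6.711 days.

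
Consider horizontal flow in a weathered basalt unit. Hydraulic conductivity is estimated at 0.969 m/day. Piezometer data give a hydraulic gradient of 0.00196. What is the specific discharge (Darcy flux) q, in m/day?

Hydraulic gradient i = 0.00196.
Specific discharge q = K · i = 0.9690 × 0.001960 = 0.001899 m/day.

0.00190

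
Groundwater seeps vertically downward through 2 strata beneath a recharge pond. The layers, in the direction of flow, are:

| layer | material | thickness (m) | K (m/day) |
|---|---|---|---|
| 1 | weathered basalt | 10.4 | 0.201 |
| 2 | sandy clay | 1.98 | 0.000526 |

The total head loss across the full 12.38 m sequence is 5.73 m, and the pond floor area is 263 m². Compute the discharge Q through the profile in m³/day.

0.395

Flow is perpendicular to layering, so the layers act in series and the equivalent K is the thickness-weighted harmonic mean.
Total thickness L = 10.4 + 1.98 = 12.38 m.
Σ(b_i/K_i) = 10.4/0.201 + 1.98/0.000526 = 3816 d.
K_eq = L / Σ(b_i/K_i) = 12.38 / 3816 = 0.003244 m/day.
Q = K_eq · A · (Δh/L) = 0.003244 × 263 × (5.73/12.38) = 0.3949 m³/day.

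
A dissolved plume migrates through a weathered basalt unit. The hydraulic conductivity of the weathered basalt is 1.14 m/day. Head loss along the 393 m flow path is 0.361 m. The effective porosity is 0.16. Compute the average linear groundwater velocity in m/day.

Hydraulic gradient i = Δh / L = 0.361 / 393 = 0.0009186.
Darcy flux q = K · i = 1.140 × 0.0009186 = 0.001047 m/day.
Seepage velocity v = q / n_e = 0.001047 / 0.16 = 0.006545 m/day.

0.00654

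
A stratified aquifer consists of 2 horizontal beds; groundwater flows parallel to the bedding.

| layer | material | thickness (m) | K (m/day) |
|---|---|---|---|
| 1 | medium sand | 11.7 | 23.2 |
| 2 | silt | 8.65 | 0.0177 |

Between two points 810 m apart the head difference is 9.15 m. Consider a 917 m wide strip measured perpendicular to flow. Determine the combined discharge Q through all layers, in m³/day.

Flow is parallel to layering, so each bed carries its own Darcy discharge and the transmissivities add.
Σ(K_i·b_i) = 23.2×11.7 + 0.0177×8.65 = 271.6 m²/day.
Hydraulic gradient i = Δh / L = 9.15 / 810 = 0.01130.
Q = Σ(K_i·b_i) · W · i = 271.6 × 917 × 0.01130 = 2813 m³/day.

2810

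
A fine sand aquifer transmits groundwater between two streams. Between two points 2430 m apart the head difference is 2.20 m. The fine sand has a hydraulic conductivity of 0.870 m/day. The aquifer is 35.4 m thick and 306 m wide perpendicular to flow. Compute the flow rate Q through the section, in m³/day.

Cross-sectional area A = 306 × 35.4 = 10832 m².
Hydraulic gradient i = Δh / L = 2.20 / 2430 = 0.0009053.
Darcy's law: Q = K · A · i = 0.8700 × 10832 × 0.0009053 = 8.532 m³/day.

8.53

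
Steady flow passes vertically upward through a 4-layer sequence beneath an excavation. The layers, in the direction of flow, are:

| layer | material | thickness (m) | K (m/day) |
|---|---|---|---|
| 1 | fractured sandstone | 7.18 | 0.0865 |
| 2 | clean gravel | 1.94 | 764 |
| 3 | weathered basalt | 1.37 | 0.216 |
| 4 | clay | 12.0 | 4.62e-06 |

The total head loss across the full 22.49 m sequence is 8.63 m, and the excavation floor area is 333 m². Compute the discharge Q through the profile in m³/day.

Flow is perpendicular to layering, so the layers act in series and the equivalent K is the thickness-weighted harmonic mean.
Total thickness L = 7.18 + 1.94 + 1.37 + 12.0 = 22.49 m.
Σ(b_i/K_i) = 7.18/0.0865 + 1.94/764 + 1.37/0.216 + 12.0/4.62e-06 = 2.597e+06 d.
K_eq = L / Σ(b_i/K_i) = 22.49 / 2.597e+06 = 8.658e-06 m/day.
Q = K_eq · A · (Δh/L) = 8.658e-06 × 333 × (8.63/22.49) = 0.001106 m³/day.

0.00111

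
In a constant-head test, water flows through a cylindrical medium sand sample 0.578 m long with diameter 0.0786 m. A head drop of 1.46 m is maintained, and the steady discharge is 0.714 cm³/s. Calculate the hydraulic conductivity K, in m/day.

5.03

Cross-sectional area A = π·(d/2)² = π × (0.0786/2)² = 0.004852 m².
Convert discharge: 0.714 cm³/s = 7.140e-07 m³/s.
Darcy's law rearranged: K = Q·L / (A·Δh) = 7.140e-07 × 0.578 / (0.004852 × 1.46) = 5.826e-05 m/s = 5.033 m/day.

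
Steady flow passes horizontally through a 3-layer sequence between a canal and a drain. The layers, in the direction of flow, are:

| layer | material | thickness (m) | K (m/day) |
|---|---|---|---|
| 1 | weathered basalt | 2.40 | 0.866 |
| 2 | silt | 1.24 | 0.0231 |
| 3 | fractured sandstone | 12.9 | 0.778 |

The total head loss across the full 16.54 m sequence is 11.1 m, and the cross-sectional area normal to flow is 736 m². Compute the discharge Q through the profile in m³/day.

112

Flow is perpendicular to layering, so the layers act in series and the equivalent K is the thickness-weighted harmonic mean.
Total thickness L = 2.40 + 1.24 + 12.9 = 16.54 m.
Σ(b_i/K_i) = 2.40/0.866 + 1.24/0.0231 + 12.9/0.778 = 73.03 d.
K_eq = L / Σ(b_i/K_i) = 16.54 / 73.03 = 0.2265 m/day.
Q = K_eq · A · (Δh/L) = 0.2265 × 736 × (11.1/16.54) = 111.9 m³/day.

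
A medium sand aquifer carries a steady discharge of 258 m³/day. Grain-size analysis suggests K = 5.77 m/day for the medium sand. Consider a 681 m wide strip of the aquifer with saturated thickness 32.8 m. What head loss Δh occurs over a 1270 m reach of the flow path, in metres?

Cross-sectional area A = 681 × 32.8 = 22337 m².
From Q = K·A·i, i = Q / (K·A) = 258 / (5.770 × 22337) = 0.002002.
Head loss Δh = i · L = 0.002002 × 1270 = 2.542 m.

2.54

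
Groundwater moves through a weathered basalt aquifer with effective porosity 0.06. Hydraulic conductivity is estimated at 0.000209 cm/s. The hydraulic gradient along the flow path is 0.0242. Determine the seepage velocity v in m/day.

0.0728

Convert K: 0.000209 cm/s × 864 = 0.1806 m/day.
Hydraulic gradient i = 0.0242.
Darcy flux q = K · i = 0.1806 × 0.02420 = 0.004370 m/day.
Seepage velocity v = q / n_e = 0.004370 / 0.06 = 0.07283 m/day.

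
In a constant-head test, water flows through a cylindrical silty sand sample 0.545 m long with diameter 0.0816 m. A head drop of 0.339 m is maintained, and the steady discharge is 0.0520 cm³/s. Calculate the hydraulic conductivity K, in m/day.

Cross-sectional area A = π·(d/2)² = π × (0.0816/2)² = 0.005230 m².
Convert discharge: 0.0520 cm³/s = 5.200e-08 m³/s.
Darcy's law rearranged: K = Q·L / (A·Δh) = 5.200e-08 × 0.545 / (0.005230 × 0.339) = 1.599e-05 m/s = 1.381 m/day.

1.38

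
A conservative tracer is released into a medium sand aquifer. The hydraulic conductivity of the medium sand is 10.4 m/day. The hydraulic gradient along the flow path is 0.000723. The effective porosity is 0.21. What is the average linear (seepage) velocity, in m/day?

Hydraulic gradient i = 0.000723.
Darcy flux q = K · i = 10.40 × 0.0007230 = 0.007519 m/day.
Seepage velocity v = q / n_e = 0.007519 / 0.21 = 0.03581 m/day.

0.0358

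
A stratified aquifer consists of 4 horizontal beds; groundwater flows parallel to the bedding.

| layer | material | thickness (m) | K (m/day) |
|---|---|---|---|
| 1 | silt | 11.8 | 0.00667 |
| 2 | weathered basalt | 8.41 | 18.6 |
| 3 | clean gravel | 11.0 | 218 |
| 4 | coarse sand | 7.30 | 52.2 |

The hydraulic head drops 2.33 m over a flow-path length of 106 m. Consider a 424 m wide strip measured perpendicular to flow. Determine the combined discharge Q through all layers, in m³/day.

Flow is parallel to layering, so each bed carries its own Darcy discharge and the transmissivities add.
Σ(K_i·b_i) = 0.00667×11.8 + 18.6×8.41 + 218×11.0 + 52.2×7.30 = 2936 m²/day.
Hydraulic gradient i = Δh / L = 2.33 / 106 = 0.02198.
Q = Σ(K_i·b_i) · W · i = 2936 × 424 × 0.02198 = 27359 m³/day.

27400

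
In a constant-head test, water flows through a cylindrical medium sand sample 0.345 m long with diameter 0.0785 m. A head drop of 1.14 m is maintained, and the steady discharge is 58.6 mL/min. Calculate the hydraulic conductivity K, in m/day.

5.28

Cross-sectional area A = π·(d/2)² = π × (0.0785/2)² = 0.004840 m².
Convert discharge: 58.6 mL/min = 9.767e-07 m³/s.
Darcy's law rearranged: K = Q·L / (A·Δh) = 9.767e-07 × 0.345 / (0.004840 × 1.14) = 6.107e-05 m/s = 5.276 m/day.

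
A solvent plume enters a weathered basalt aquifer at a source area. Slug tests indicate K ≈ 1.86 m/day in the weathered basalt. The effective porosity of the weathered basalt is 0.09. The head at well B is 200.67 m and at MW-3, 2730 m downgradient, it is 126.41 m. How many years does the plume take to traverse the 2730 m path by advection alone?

13.3

Hydraulic gradient i = (200.67 − 126.41) / 2730 = 74.26 / 2730 = 0.02720.
Darcy flux q = K · i = 1.860 × 0.02720 = 0.05059 m/day.
Seepage velocity v = q / n_e = 0.05059 / 0.09 = 0.5622 m/day.
Travel time t = L / v = 2730 / 0.5622 = 4856 days = 13.30 years.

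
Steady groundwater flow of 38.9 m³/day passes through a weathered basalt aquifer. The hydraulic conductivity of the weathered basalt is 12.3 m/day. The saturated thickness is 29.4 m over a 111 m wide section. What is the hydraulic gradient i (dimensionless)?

0.000969

Cross-sectional area A = 111 × 29.4 = 3263 m².
From Q = K·A·i, i = Q / (K·A) = 38.9 / (12.30 × 3263) = 0.0009691.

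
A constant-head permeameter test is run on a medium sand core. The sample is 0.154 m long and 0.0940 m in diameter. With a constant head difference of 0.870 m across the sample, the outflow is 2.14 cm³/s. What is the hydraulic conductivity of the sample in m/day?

Cross-sectional area A = π·(d/2)² = π × (0.0940/2)² = 0.006940 m².
Convert discharge: 2.14 cm³/s = 2.140e-06 m³/s.
Darcy's law rearranged: K = Q·L / (A·Δh) = 2.140e-06 × 0.154 / (0.006940 × 0.870) = 5.458e-05 m/s = 4.716 m/day.

4.72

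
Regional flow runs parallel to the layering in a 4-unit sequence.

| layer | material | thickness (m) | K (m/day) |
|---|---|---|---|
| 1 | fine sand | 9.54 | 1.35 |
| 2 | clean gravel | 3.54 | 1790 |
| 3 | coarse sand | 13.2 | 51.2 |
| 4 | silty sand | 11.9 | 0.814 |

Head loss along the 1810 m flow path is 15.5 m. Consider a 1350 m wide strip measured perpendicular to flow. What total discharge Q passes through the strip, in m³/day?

Flow is parallel to layering, so each bed carries its own Darcy discharge and the transmissivities add.
Σ(K_i·b_i) = 1.35×9.54 + 1790×3.54 + 51.2×13.2 + 0.814×11.9 = 7035 m²/day.
Hydraulic gradient i = Δh / L = 15.5 / 1810 = 0.008564.
Q = Σ(K_i·b_i) · W · i = 7035 × 1350 × 0.008564 = 81330 m³/day.

81300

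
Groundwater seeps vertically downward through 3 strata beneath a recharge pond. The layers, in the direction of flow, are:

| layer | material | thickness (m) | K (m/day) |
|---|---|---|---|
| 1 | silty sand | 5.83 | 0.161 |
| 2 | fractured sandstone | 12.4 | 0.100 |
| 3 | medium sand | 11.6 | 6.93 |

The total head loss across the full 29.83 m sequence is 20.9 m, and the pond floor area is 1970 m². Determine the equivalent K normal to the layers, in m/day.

0.184

Flow is perpendicular to layering, so the layers act in series and the equivalent K is the thickness-weighted harmonic mean.
Total thickness L = 5.83 + 12.4 + 11.6 = 29.83 m.
Σ(b_i/K_i) = 5.83/0.161 + 12.4/0.100 + 11.6/6.93 = 161.9 d.
K_eq = L / Σ(b_i/K_i) = 29.83 / 161.9 = 0.1843 m/day.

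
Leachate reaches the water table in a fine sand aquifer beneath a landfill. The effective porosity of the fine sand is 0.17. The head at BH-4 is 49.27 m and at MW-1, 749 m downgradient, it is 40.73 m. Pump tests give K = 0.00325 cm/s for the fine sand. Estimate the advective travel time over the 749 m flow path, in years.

10.9

Convert K: 0.00325 cm/s × 864 = 2.808 m/day.
Hydraulic gradient i = (49.27 − 40.73) / 749 = 8.54 / 749 = 0.01140.
Darcy flux q = K · i = 2.808 × 0.01140 = 0.03202 m/day.
Seepage velocity v = q / n_e = 0.03202 / 0.17 = 0.1883 m/day.
Travel time t = L / v = 749 / 0.1883 = 3977 days = 10.89 years.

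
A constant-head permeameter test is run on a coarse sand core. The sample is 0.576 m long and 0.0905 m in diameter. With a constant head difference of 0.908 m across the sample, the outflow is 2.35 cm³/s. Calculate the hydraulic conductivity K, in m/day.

Cross-sectional area A = π·(d/2)² = π × (0.0905/2)² = 0.006433 m².
Convert discharge: 2.35 cm³/s = 2.350e-06 m³/s.
Darcy's law rearranged: K = Q·L / (A·Δh) = 2.350e-06 × 0.576 / (0.006433 × 0.908) = 0.0002317 m/s = 20.02 m/day.

20.0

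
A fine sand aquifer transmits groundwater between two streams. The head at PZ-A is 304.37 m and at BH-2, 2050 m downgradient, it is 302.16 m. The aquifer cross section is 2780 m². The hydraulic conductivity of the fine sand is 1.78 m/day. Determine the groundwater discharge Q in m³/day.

Hydraulic gradient i = (304.37 − 302.16) / 2050 = 2.21 / 2050 = 0.001078.
Darcy's law: Q = K · A · i = 1.780 × 2780 × 0.001078 = 5.335 m³/day.

5.33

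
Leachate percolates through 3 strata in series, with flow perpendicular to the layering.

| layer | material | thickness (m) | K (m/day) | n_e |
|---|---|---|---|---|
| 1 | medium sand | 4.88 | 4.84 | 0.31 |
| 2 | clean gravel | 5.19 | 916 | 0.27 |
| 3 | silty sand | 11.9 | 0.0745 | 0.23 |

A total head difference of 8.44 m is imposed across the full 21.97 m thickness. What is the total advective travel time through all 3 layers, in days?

With flow normal to the layers, continuity requires the same specific discharge q through every layer.
Σ(b_i/K_i) = 4.88/4.84 + 5.19/916 + 11.9/0.0745 = 160.7 d.
q = Δh / Σ(b_i/K_i) = 8.44 / 160.7 = 0.05251 m/day.
In each layer the seepage velocity is v_i = q/n_i, so the layer transit time is t_i = b_i·n_i / q:
  layer 1 (medium sand): t_1 = 4.88 × 0.31 / 0.05251 = 28.81 d
  layer 2 (clean gravel): t_2 = 5.19 × 0.27 / 0.05251 = 26.69 d
  layer 3 (silty sand): t_3 = 11.9 × 0.23 / 0.05251 = 52.13 d
Total t = Σ t_i = 107.6 days.

108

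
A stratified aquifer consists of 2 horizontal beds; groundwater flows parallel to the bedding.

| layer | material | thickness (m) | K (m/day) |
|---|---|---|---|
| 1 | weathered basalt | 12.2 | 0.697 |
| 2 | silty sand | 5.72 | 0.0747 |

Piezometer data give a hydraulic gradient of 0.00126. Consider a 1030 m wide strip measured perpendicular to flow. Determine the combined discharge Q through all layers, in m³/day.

11.6

Flow is parallel to layering, so each bed carries its own Darcy discharge and the transmissivities add.
Σ(K_i·b_i) = 0.697×12.2 + 0.0747×5.72 = 8.931 m²/day.
Hydraulic gradient i = 0.00126.
Q = Σ(K_i·b_i) · W · i = 8.931 × 1030 × 0.001260 = 11.59 m³/day.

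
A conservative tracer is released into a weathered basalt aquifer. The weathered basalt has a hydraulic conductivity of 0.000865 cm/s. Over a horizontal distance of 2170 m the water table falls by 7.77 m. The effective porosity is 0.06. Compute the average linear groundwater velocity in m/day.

Convert K: 0.000865 cm/s × 864 = 0.7474 m/day.
Hydraulic gradient i = Δh / L = 7.77 / 2170 = 0.003581.
Darcy flux q = K · i = 0.7474 × 0.003581 = 0.002676 m/day.
Seepage velocity v = q / n_e = 0.002676 / 0.06 = 0.04460 m/day.

0.0446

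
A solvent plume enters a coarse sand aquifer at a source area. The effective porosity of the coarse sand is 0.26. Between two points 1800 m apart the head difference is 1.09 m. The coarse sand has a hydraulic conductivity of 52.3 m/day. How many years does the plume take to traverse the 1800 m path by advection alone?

40.5

Hydraulic gradient i = Δh / L = 1.09 / 1800 = 0.0006056.
Darcy flux q = K · i = 52.30 × 0.0006056 = 0.03167 m/day.
Seepage velocity v = q / n_e = 0.03167 / 0.26 = 0.1218 m/day.
Travel time t = L / v = 1800 / 0.1218 = 14777 days = 40.46 years.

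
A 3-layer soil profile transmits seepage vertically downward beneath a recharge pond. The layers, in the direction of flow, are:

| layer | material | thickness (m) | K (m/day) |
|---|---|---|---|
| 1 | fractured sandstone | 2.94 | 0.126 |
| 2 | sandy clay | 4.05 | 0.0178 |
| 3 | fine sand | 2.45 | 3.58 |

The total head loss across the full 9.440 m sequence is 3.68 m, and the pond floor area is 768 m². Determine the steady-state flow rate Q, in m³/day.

11.2

Flow is perpendicular to layering, so the layers act in series and the equivalent K is the thickness-weighted harmonic mean.
Total thickness L = 2.94 + 4.05 + 2.45 = 9.440 m.
Σ(b_i/K_i) = 2.94/0.126 + 4.05/0.0178 + 2.45/3.58 = 251.5 d.
K_eq = L / Σ(b_i/K_i) = 9.440 / 251.5 = 0.03753 m/day.
Q = K_eq · A · (Δh/L) = 0.03753 × 768 × (3.68/9.440) = 11.24 m³/day.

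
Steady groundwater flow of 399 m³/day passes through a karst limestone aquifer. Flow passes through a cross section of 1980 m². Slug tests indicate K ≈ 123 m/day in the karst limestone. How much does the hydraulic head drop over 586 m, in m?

From Q = K·A·i, i = Q / (K·A) = 399 / (123.0 × 1980) = 0.001638.
Head loss Δh = i · L = 0.001638 × 586 = 0.9601 m.

0.960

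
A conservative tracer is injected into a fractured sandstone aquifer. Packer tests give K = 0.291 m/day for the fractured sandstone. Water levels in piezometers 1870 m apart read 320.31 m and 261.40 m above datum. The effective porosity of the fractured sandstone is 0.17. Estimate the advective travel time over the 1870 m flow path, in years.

Hydraulic gradient i = (320.31 − 261.40) / 1870 = 58.91 / 1870 = 0.03150.
Darcy flux q = K · i = 0.2910 × 0.03150 = 0.009167 m/day.
Seepage velocity v = q / n_e = 0.009167 / 0.17 = 0.05393 m/day.
Travel time t = L / v = 1870 / 0.05393 = 34678 days = 94.94 years.

94.9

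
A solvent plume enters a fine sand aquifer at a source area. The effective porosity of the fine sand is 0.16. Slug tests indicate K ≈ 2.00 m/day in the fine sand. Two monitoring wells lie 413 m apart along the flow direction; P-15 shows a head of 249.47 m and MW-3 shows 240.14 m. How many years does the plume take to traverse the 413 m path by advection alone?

Hydraulic gradient i = (249.47 − 240.14) / 413 = 9.33 / 413 = 0.02259.
Darcy flux q = K · i = 2.000 × 0.02259 = 0.04518 m/day.
Seepage velocity v = q / n_e = 0.04518 / 0.16 = 0.2824 m/day.
Travel time t = L / v = 413 / 0.2824 = 1463 days = 4.004 years.

4.00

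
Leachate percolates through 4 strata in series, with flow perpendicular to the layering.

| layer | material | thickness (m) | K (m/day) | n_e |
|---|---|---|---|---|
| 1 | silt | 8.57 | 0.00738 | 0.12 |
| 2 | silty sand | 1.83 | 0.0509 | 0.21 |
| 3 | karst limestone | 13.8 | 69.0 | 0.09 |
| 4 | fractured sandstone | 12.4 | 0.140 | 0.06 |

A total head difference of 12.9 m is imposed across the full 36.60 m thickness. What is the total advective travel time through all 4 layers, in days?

339

With flow normal to the layers, continuity requires the same specific discharge q through every layer.
Σ(b_i/K_i) = 8.57/0.00738 + 1.83/0.0509 + 13.8/69.0 + 12.4/0.140 = 1286 d.
q = Δh / Σ(b_i/K_i) = 12.9 / 1286 = 0.01003 m/day.
In each layer the seepage velocity is v_i = q/n_i, so the layer transit time is t_i = b_i·n_i / q:
  layer 1 (silt): t_1 = 8.57 × 0.12 / 0.01003 = 102.5 d
  layer 2 (silty sand): t_2 = 1.83 × 0.21 / 0.01003 = 38.31 d
  layer 3 (karst limestone): t_3 = 13.8 × 0.09 / 0.01003 = 123.8 d
  layer 4 (fractured sandstone): t_4 = 12.4 × 0.06 / 0.01003 = 74.17 d
Total t = Σ t_i = 338.8 days.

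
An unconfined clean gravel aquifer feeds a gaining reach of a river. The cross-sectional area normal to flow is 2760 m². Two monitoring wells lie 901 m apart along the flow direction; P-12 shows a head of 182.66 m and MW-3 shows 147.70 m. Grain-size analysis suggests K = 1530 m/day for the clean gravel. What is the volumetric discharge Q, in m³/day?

Hydraulic gradient i = (182.66 − 147.70) / 901 = 34.96 / 901 = 0.03880.
Darcy's law: Q = K · A · i = 1530 × 2760 × 0.03880 = 1.639e+05 m³/day.

164000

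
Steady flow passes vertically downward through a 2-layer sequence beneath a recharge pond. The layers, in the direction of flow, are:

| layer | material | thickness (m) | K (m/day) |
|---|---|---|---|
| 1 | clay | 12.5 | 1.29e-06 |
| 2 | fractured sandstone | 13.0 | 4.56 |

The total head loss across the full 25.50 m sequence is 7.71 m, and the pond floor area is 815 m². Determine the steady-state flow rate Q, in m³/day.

0.000648

Flow is perpendicular to layering, so the layers act in series and the equivalent K is the thickness-weighted harmonic mean.
Total thickness L = 12.5 + 13.0 = 25.50 m.
Σ(b_i/K_i) = 12.5/1.29e-06 + 13.0/4.56 = 9.690e+06 d.
K_eq = L / Σ(b_i/K_i) = 25.50 / 9.690e+06 = 2.632e-06 m/day.
Q = K_eq · A · (Δh/L) = 2.632e-06 × 815 × (7.71/25.50) = 0.0006485 m³/day.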